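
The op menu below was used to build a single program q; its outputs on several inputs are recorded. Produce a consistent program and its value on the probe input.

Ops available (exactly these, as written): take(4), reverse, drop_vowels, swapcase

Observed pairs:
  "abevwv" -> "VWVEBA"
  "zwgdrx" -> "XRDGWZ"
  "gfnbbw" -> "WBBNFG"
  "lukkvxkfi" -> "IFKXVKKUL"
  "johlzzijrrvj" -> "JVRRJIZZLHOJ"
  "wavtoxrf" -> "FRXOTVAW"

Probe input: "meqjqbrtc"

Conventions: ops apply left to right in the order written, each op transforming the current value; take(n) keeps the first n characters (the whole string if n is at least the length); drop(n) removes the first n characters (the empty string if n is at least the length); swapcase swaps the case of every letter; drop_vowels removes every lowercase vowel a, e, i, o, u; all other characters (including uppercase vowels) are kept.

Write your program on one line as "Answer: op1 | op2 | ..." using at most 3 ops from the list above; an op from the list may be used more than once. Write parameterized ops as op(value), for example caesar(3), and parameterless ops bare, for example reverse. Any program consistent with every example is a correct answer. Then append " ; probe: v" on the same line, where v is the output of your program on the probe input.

swapcase | reverse ; probe: "CTRBQJQEM"

Check, running the answer program on each example:
  "abevwv" -> "ABEVWV" -> "VWVEBA"
  "zwgdrx" -> "ZWGDRX" -> "XRDGWZ"
  "gfnbbw" -> "GFNBBW" -> "WBBNFG"
  "lukkvxkfi" -> "LUKKVXKFI" -> "IFKXVKKUL"
  "johlzzijrrvj" -> "JOHLZZIJRRVJ" -> "JVRRJIZZLHOJ"
  "wavtoxrf" -> "WAVTOXRF" -> "FRXOTVAW"
  probe: "meqjqbrtc" -> "MEQJQBRTC" -> "CTRBQJQEM"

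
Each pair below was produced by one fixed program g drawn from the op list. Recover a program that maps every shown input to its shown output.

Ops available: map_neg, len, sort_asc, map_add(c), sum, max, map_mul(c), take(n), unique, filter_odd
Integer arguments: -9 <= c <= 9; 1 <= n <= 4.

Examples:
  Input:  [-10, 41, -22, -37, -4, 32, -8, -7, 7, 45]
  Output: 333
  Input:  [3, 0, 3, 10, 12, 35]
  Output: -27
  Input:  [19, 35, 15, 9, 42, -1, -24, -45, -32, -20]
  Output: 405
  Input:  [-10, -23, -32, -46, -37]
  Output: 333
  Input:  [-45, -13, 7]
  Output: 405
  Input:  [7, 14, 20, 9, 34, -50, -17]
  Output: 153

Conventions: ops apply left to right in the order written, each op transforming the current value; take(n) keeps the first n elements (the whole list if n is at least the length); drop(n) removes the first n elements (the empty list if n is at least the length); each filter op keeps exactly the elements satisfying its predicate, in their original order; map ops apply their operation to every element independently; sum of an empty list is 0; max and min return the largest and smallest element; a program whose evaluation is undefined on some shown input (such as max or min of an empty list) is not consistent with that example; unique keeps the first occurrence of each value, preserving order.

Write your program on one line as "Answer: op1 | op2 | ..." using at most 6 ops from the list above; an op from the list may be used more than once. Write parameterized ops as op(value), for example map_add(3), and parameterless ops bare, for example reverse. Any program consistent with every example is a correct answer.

filter_odd | sort_asc | map_mul(-9) | sort_asc | max

Check, running the answer program on each example:
  [-10, 41, -22, -37, -4, 32, -8, -7, 7, 45] -> [41, -37, -7, 7, 45] -> [-37, -7, 7, 41, 45] -> [333, 63, -63, -369, -405] -> [-405, -369, -63, 63, 333] -> 333
  [3, 0, 3, 10, 12, 35] -> [3, 3, 35] -> [3, 3, 35] -> [-27, -27, -315] -> [-315, -27, -27] -> -27
  [19, 35, 15, 9, 42, -1, -24, -45, -32, -20] -> [19, 35, 15, 9, -1, -45] -> [-45, -1, 9, 15, 19, 35] -> [405, 9, -81, -135, -171, -315] -> [-315, -171, -135, -81, 9, 405] -> 405
  [-10, -23, -32, -46, -37] -> [-23, -37] -> [-37, -23] -> [333, 207] -> [207, 333] -> 333
  [-45, -13, 7] -> [-45, -13, 7] -> [-45, -13, 7] -> [405, 117, -63] -> [-63, 117, 405] -> 405
  [7, 14, 20, 9, 34, -50, -17] -> [7, 9, -17] -> [-17, 7, 9] -> [153, -63, -81] -> [-81, -63, 153] -> 153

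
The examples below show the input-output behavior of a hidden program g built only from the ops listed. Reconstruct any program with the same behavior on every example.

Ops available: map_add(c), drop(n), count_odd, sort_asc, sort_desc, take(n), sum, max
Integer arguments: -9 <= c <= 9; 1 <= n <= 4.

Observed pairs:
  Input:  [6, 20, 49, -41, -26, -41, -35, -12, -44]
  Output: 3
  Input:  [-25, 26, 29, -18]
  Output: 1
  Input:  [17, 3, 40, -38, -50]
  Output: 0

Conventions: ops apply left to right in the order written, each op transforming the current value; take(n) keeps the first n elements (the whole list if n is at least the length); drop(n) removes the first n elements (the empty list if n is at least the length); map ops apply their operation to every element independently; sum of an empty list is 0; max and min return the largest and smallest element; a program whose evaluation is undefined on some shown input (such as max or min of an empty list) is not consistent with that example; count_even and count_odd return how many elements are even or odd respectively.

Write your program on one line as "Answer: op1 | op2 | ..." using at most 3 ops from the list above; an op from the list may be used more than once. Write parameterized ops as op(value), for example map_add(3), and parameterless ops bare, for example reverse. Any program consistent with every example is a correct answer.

sort_desc | drop(3) | count_odd

Check, running the answer program on each example:
  [6, 20, 49, -41, -26, -41, -35, -12, -44] -> [49, 20, 6, -12, -26, -35, -41, -41, -44] -> [-12, -26, -35, -41, -41, -44] -> 3
  [-25, 26, 29, -18] -> [29, 26, -18, -25] -> [-25] -> 1
  [17, 3, 40, -38, -50] -> [40, 17, 3, -38, -50] -> [-38, -50] -> 0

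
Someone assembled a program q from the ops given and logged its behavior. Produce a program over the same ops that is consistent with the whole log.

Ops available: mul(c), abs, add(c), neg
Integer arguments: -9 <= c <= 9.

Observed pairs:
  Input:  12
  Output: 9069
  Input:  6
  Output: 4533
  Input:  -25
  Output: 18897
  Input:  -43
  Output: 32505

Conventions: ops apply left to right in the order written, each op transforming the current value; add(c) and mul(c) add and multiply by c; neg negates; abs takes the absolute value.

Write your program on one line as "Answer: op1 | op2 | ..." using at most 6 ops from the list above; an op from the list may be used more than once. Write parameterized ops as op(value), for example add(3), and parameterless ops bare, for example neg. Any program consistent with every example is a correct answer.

abs | mul(-3) | mul(-9) | mul(7) | mul(4) | add(-3)

Check, running the answer program on each example:
  12 -> 12 -> -36 -> 324 -> 2268 -> 9072 -> 9069
  6 -> 6 -> -18 -> 162 -> 1134 -> 4536 -> 4533
  -25 -> 25 -> -75 -> 675 -> 4725 -> 18900 -> 18897
  -43 -> 43 -> -129 -> 1161 -> 8127 -> 32508 -> 32505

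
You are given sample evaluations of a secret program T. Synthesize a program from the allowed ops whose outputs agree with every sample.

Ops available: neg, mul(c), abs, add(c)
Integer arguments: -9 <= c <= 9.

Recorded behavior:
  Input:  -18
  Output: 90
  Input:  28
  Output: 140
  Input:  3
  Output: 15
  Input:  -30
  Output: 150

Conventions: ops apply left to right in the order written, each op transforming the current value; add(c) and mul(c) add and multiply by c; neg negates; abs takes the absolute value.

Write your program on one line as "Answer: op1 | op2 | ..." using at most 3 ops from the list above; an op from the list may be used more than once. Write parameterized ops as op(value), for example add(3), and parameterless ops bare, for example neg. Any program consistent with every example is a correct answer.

abs | mul(-5) | abs

Check, running the answer program on each example:
  -18 -> 18 -> -90 -> 90
  28 -> 28 -> -140 -> 140
  3 -> 3 -> -15 -> 15
  -30 -> 30 -> -150 -> 150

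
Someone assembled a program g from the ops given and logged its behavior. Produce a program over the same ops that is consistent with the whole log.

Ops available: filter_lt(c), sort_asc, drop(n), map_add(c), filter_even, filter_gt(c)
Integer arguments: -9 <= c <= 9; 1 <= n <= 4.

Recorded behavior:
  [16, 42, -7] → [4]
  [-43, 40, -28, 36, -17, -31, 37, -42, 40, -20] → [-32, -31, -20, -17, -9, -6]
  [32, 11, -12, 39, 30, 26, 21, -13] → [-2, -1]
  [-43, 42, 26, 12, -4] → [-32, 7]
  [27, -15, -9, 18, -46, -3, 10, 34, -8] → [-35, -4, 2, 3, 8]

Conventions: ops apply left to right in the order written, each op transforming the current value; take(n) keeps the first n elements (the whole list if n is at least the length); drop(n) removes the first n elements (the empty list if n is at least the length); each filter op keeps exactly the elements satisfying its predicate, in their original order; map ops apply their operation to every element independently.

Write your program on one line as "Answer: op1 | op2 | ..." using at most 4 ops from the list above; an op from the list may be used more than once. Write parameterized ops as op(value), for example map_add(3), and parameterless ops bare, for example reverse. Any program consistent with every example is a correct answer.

map_add(2) | filter_lt(4) | sort_asc | map_add(9)

Check, running the answer program on each example:
  [16, 42, -7] -> [18, 44, -5] -> [-5] -> [-5] -> [4]
  [-43, 40, -28, 36, -17, -31, 37, -42, 40, -20] -> [-41, 42, -26, 38, -15, -29, 39, -40, 42, -18] -> [-41, -26, -15, -29, -40, -18] -> [-41, -40, -29, -26, -18, -15] -> [-32, -31, -20, -17, -9, -6]
  [32, 11, -12, 39, 30, 26, 21, -13] -> [34, 13, -10, 41, 32, 28, 23, -11] -> [-10, -11] -> [-11, -10] -> [-2, -1]
  [-43, 42, 26, 12, -4] -> [-41, 44, 28, 14, -2] -> [-41, -2] -> [-41, -2] -> [-32, 7]
  [27, -15, -9, 18, -46, -3, 10, 34, -8] -> [29, -13, -7, 20, -44, -1, 12, 36, -6] -> [-13, -7, -44, -1, -6] -> [-44, -13, -7, -6, -1] -> [-35, -4, 2, 3, 8]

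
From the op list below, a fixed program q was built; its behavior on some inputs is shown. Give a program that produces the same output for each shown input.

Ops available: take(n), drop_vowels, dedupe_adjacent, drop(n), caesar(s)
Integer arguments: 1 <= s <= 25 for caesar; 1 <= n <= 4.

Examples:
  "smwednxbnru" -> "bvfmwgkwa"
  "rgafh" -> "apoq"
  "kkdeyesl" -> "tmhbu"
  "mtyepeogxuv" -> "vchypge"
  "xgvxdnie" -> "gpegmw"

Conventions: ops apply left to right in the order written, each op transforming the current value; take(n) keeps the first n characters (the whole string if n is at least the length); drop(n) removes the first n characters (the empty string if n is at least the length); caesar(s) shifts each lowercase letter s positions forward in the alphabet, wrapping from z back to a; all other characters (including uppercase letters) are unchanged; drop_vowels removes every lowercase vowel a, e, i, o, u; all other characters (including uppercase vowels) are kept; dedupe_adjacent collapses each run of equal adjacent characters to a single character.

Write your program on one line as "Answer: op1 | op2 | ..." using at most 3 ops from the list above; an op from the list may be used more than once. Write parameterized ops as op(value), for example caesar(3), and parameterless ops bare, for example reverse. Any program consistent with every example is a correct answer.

drop_vowels | dedupe_adjacent | caesar(9)

Check, running the answer program on each example:
  "smwednxbnru" -> "smwdnxbnr" -> "smwdnxbnr" -> "bvfmwgkwa"
  "rgafh" -> "rgfh" -> "rgfh" -> "apoq"
  "kkdeyesl" -> "kkdysl" -> "kdysl" -> "tmhbu"
  "mtyepeogxuv" -> "mtypgxv" -> "mtypgxv" -> "vchypge"
  "xgvxdnie" -> "xgvxdn" -> "xgvxdn" -> "gpegmw"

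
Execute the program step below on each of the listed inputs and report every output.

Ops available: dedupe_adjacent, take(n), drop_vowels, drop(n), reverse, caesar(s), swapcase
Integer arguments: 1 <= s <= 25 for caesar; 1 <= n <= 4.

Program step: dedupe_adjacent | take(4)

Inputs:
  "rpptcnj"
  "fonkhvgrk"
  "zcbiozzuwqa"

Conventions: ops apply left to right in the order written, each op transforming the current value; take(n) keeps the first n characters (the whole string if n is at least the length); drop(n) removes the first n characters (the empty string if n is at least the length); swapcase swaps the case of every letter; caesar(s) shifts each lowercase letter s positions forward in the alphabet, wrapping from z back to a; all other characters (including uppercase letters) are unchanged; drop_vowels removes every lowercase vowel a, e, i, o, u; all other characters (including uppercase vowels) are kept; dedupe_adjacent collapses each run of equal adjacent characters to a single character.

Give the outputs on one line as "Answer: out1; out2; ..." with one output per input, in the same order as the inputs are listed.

"rptc"; "fonk"; "zcbi"

Execution, op by op:
  "rpptcnj" -> "rptcnj" -> "rptc"
  "fonkhvgrk" -> "fonkhvgrk" -> "fonk"
  "zcbiozzuwqa" -> "zcbiozuwqa" -> "zcbi"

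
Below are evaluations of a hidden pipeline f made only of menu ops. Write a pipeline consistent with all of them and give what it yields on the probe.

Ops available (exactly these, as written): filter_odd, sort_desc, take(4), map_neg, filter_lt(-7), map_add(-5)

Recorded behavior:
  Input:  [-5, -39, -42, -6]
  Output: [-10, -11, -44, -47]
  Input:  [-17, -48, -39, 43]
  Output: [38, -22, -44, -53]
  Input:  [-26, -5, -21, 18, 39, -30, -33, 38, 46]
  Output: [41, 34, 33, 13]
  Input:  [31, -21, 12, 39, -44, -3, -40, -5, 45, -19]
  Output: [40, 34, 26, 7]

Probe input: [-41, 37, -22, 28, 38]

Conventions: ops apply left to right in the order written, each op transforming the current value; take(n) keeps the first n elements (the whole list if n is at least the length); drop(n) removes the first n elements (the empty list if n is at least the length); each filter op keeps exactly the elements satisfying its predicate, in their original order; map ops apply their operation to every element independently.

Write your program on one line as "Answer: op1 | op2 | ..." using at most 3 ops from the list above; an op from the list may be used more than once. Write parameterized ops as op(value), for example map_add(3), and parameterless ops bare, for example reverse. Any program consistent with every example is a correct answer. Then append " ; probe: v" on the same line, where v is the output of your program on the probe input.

sort_desc | take(4) | map_add(-5) ; probe: [33, 32, 23, -27]

Check, running the answer program on each example:
  [-5, -39, -42, -6] -> [-5, -6, -39, -42] -> [-5, -6, -39, -42] -> [-10, -11, -44, -47]
  [-17, -48, -39, 43] -> [43, -17, -39, -48] -> [43, -17, -39, -48] -> [38, -22, -44, -53]
  [-26, -5, -21, 18, 39, -30, -33, 38, 46] -> [46, 39, 38, 18, -5, -21, -26, -30, -33] -> [46, 39, 38, 18] -> [41, 34, 33, 13]
  [31, -21, 12, 39, -44, -3, -40, -5, 45, -19] -> [45, 39, 31, 12, -3, -5, -19, -21, -40, -44] -> [45, 39, 31, 12] -> [40, 34, 26, 7]
  probe: [-41, 37, -22, 28, 38] -> [38, 37, 28, -22, -41] -> [38, 37, 28, -22] -> [33, 32, 23, -27]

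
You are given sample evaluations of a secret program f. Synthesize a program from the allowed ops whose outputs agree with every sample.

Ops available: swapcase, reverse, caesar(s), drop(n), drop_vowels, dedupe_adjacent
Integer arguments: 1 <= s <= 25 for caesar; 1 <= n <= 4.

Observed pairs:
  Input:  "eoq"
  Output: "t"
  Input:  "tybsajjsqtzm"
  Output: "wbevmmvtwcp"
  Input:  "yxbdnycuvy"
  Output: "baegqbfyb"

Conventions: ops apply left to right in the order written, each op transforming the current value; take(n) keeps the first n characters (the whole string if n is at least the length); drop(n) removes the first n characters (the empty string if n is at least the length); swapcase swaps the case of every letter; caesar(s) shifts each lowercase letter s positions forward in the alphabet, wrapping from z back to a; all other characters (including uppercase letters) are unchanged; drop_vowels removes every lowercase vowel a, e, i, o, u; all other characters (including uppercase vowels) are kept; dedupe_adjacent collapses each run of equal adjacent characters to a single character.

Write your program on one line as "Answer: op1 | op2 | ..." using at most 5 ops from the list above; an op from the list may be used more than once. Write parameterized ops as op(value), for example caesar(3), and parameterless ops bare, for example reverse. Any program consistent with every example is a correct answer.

reverse | drop_vowels | caesar(13) | reverse | caesar(16)

Check, running the answer program on each example:
  "eoq" -> "qoe" -> "q" -> "d" -> "d" -> "t"
  "tybsajjsqtzm" -> "mztqsjjasbyt" -> "mztqsjjsbyt" -> "zmgdfwwfolg" -> "glofwwfdgmz" -> "wbevmmvtwcp"
  "yxbdnycuvy" -> "yvucyndbxy" -> "yvcyndbxy" -> "liplaqokl" -> "lkoqalpil" -> "baegqbfyb"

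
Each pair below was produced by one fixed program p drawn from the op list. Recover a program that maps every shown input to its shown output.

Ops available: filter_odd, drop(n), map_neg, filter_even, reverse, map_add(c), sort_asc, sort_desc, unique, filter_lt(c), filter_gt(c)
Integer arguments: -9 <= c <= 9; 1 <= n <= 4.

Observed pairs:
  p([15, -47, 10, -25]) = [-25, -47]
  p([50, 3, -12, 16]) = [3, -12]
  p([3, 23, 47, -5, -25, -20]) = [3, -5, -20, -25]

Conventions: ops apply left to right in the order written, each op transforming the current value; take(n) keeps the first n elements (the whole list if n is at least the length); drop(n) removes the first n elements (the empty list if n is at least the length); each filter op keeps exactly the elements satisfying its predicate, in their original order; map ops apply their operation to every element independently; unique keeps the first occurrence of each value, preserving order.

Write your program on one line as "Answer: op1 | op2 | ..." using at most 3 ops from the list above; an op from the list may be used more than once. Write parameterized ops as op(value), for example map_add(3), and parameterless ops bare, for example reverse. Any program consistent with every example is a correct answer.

sort_asc | sort_desc | filter_lt(6)

Check, running the answer program on each example:
  [15, -47, 10, -25] -> [-47, -25, 10, 15] -> [15, 10, -25, -47] -> [-25, -47]
  [50, 3, -12, 16] -> [-12, 3, 16, 50] -> [50, 16, 3, -12] -> [3, -12]
  [3, 23, 47, -5, -25, -20] -> [-25, -20, -5, 3, 23, 47] -> [47, 23, 3, -5, -20, -25] -> [3, -5, -20, -25]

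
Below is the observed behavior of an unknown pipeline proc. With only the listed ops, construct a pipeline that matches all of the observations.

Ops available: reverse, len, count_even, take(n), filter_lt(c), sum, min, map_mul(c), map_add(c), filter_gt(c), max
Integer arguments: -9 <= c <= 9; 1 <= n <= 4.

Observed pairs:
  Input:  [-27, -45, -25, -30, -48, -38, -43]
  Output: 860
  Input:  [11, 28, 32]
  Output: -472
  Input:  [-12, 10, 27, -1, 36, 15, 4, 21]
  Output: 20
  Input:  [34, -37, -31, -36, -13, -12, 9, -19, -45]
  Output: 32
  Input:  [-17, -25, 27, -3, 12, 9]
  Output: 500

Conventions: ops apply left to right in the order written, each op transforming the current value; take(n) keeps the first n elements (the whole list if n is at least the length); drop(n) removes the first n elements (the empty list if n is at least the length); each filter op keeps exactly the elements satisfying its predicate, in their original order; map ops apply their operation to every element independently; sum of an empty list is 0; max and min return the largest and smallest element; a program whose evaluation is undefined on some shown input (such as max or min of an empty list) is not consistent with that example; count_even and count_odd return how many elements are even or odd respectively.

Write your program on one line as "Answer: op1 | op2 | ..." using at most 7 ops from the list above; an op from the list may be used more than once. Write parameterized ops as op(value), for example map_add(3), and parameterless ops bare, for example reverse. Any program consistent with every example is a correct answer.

take(2) | map_mul(-6) | map_add(-1) | map_mul(2) | reverse | sum

Check, running the answer program on each example:
  [-27, -45, -25, -30, -48, -38, -43] -> [-27, -45] -> [162, 270] -> [161, 269] -> [322, 538] -> [538, 322] -> 860
  [11, 28, 32] -> [11, 28] -> [-66, -168] -> [-67, -169] -> [-134, -338] -> [-338, -134] -> -472
  [-12, 10, 27, -1, 36, 15, 4, 21] -> [-12, 10] -> [72, -60] -> [71, -61] -> [142, -122] -> [-122, 142] -> 20
  [34, -37, -31, -36, -13, -12, 9, -19, -45] -> [34, -37] -> [-204, 222] -> [-205, 221] -> [-410, 442] -> [442, -410] -> 32
  [-17, -25, 27, -3, 12, 9] -> [-17, -25] -> [102, 150] -> [101, 149] -> [202, 298] -> [298, 202] -> 500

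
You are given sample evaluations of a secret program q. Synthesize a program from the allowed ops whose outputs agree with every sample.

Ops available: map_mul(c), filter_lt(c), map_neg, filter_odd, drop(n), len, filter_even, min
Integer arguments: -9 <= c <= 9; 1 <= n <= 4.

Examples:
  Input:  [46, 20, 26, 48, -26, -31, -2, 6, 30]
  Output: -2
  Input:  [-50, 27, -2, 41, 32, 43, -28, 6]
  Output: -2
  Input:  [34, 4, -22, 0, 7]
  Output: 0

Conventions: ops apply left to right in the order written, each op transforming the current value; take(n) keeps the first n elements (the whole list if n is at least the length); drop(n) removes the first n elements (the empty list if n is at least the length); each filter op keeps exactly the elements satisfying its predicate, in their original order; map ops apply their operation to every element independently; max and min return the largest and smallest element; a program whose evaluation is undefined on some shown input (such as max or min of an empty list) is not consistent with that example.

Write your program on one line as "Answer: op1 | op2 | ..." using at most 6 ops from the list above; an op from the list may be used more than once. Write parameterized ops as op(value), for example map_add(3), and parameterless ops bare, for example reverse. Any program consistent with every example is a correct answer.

map_neg | filter_lt(8) | map_neg | filter_even | min

Check, running the answer program on each example:
  [46, 20, 26, 48, -26, -31, -2, 6, 30] -> [-46, -20, -26, -48, 26, 31, 2, -6, -30] -> [-46, -20, -26, -48, 2, -6, -30] -> [46, 20, 26, 48, -2, 6, 30] -> [46, 20, 26, 48, -2, 6, 30] -> -2
  [-50, 27, -2, 41, 32, 43, -28, 6] -> [50, -27, 2, -41, -32, -43, 28, -6] -> [-27, 2, -41, -32, -43, -6] -> [27, -2, 41, 32, 43, 6] -> [-2, 32, 6] -> -2
  [34, 4, -22, 0, 7] -> [-34, -4, 22, 0, -7] -> [-34, -4, 0, -7] -> [34, 4, 0, 7] -> [34, 4, 0] -> 0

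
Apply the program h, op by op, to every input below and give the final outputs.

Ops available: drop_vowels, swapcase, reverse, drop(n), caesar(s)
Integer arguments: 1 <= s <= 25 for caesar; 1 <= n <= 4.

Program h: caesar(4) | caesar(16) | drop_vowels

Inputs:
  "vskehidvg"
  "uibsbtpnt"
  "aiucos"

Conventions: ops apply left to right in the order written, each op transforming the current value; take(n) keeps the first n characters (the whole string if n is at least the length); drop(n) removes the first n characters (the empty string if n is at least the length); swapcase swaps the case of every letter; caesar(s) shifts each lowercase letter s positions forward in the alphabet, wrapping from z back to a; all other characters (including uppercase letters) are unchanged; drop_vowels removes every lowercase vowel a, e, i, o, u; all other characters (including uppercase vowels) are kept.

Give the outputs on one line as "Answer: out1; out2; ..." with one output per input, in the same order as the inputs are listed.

"pmybcxp"; "cvmvnjhn"; "cwm"

Execution, op by op:
  "vskehidvg" -> "zwoilmhzk" -> "pmeybcxpa" -> "pmybcxp"
  "uibsbtpnt" -> "ymfwfxtrx" -> "ocvmvnjhn" -> "cvmvnjhn"
  "aiucos" -> "emygsw" -> "ucowim" -> "cwm"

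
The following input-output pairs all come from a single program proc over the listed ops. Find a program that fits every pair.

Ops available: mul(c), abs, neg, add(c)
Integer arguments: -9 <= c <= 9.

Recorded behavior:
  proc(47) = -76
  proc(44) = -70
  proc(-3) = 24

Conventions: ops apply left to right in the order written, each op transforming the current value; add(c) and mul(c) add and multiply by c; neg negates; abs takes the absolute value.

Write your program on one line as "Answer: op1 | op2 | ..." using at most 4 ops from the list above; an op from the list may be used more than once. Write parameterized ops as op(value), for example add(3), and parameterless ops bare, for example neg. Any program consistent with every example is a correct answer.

add(-9) | neg | mul(-2) | neg

Check, running the answer program on each example:
  47 -> 38 -> -38 -> 76 -> -76
  44 -> 35 -> -35 -> 70 -> -70
  -3 -> -12 -> 12 -> -24 -> 24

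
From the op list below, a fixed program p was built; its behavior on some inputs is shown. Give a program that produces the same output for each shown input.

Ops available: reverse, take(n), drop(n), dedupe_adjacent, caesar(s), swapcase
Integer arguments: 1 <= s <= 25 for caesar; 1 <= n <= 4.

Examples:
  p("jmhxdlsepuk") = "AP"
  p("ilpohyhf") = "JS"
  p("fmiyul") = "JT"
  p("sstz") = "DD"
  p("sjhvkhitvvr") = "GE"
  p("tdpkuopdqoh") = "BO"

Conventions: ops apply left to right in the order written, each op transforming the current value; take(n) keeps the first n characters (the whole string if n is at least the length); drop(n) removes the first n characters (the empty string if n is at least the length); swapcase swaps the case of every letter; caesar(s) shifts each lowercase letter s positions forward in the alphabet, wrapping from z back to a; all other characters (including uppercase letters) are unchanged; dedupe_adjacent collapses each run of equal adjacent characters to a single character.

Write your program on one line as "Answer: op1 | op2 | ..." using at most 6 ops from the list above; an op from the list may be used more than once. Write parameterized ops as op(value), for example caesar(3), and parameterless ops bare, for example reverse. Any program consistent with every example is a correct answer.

reverse | drop(2) | caesar(11) | swapcase | take(2)

Check, running the answer program on each example:
  "jmhxdlsepuk" -> "kupesldxhmj" -> "pesldxhmj" -> "apdwoisxu" -> "APDWOISXU" -> "AP"
  "ilpohyhf" -> "fhyhopli" -> "yhopli" -> "jszawt" -> "JSZAWT" -> "JS"
  "fmiyul" -> "luyimf" -> "yimf" -> "jtxq" -> "JTXQ" -> "JT"
  "sstz" -> "ztss" -> "ss" -> "dd" -> "DD" -> "DD"
  "sjhvkhitvvr" -> "rvvtihkvhjs" -> "vtihkvhjs" -> "getsvgsud" -> "GETSVGSUD" -> "GE"
  "tdpkuopdqoh" -> "hoqdpoukpdt" -> "qdpoukpdt" -> "boazfvaoe" -> "BOAZFVAOE" -> "BO"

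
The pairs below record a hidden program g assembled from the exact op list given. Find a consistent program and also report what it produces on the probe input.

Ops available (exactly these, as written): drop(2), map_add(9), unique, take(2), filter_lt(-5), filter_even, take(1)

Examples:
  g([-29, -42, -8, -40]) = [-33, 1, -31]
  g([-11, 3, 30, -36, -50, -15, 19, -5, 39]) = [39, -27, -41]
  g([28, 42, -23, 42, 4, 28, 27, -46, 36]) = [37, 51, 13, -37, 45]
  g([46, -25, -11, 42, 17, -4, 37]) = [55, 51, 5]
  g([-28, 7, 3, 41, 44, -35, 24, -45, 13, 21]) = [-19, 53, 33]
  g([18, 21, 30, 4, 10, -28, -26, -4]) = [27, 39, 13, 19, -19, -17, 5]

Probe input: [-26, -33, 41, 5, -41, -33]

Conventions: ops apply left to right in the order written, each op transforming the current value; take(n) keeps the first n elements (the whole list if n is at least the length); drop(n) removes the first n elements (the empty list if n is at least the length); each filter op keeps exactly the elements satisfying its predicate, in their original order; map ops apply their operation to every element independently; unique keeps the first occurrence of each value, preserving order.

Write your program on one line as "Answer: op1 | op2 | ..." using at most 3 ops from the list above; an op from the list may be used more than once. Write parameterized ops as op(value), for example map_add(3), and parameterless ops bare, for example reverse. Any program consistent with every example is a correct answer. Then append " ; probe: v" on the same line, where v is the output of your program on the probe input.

filter_even | map_add(9) | unique ; probe: [-17]

Check, running the answer program on each example:
  [-29, -42, -8, -40] -> [-42, -8, -40] -> [-33, 1, -31] -> [-33, 1, -31]
  [-11, 3, 30, -36, -50, -15, 19, -5, 39] -> [30, -36, -50] -> [39, -27, -41] -> [39, -27, -41]
  [28, 42, -23, 42, 4, 28, 27, -46, 36] -> [28, 42, 42, 4, 28, -46, 36] -> [37, 51, 51, 13, 37, -37, 45] -> [37, 51, 13, -37, 45]
  [46, -25, -11, 42, 17, -4, 37] -> [46, 42, -4] -> [55, 51, 5] -> [55, 51, 5]
  [-28, 7, 3, 41, 44, -35, 24, -45, 13, 21] -> [-28, 44, 24] -> [-19, 53, 33] -> [-19, 53, 33]
  [18, 21, 30, 4, 10, -28, -26, -4] -> [18, 30, 4, 10, -28, -26, -4] -> [27, 39, 13, 19, -19, -17, 5] -> [27, 39, 13, 19, -19, -17, 5]
  probe: [-26, -33, 41, 5, -41, -33] -> [-26] -> [-17] -> [-17]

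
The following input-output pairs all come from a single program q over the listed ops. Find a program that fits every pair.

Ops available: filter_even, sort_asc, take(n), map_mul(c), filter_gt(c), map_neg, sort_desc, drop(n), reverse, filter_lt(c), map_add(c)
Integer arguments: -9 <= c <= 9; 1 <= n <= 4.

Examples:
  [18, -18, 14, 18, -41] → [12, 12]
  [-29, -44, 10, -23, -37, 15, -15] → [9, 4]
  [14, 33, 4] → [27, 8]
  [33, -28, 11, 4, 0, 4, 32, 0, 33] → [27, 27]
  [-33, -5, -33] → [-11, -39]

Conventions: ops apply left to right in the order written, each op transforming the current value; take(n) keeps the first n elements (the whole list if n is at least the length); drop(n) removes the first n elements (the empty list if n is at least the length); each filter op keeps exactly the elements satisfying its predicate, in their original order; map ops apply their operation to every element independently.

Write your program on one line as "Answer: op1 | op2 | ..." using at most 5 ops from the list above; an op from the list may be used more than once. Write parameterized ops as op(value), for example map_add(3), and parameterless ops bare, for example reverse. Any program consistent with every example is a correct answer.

map_neg | map_add(6) | map_neg | sort_desc | take(2)

Check, running the answer program on each example:
  [18, -18, 14, 18, -41] -> [-18, 18, -14, -18, 41] -> [-12, 24, -8, -12, 47] -> [12, -24, 8, 12, -47] -> [12, 12, 8, -24, -47] -> [12, 12]
  [-29, -44, 10, -23, -37, 15, -15] -> [29, 44, -10, 23, 37, -15, 15] -> [35, 50, -4, 29, 43, -9, 21] -> [-35, -50, 4, -29, -43, 9, -21] -> [9, 4, -21, -29, -35, -43, -50] -> [9, 4]
  [14, 33, 4] -> [-14, -33, -4] -> [-8, -27, 2] -> [8, 27, -2] -> [27, 8, -2] -> [27, 8]
  [33, -28, 11, 4, 0, 4, 32, 0, 33] -> [-33, 28, -11, -4, 0, -4, -32, 0, -33] -> [-27, 34, -5, 2, 6, 2, -26, 6, -27] -> [27, -34, 5, -2, -6, -2, 26, -6, 27] -> [27, 27, 26, 5, -2, -2, -6, -6, -34] -> [27, 27]
  [-33, -5, -33] -> [33, 5, 33] -> [39, 11, 39] -> [-39, -11, -39] -> [-11, -39, -39] -> [-11, -39]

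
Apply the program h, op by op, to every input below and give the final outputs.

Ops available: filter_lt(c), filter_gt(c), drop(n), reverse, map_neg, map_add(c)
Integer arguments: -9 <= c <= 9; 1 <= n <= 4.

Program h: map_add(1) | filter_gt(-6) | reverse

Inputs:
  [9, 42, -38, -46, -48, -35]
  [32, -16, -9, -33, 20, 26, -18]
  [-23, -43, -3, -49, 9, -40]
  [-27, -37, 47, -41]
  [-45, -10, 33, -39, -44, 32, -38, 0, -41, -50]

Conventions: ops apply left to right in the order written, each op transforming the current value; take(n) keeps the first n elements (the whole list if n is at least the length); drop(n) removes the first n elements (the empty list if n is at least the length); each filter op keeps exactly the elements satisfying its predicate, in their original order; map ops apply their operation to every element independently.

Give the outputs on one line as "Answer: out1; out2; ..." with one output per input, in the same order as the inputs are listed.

Execution, op by op:
  [9, 42, -38, -46, -48, -35] -> [10, 43, -37, -45, -47, -34] -> [10, 43] -> [43, 10]
  [32, -16, -9, -33, 20, 26, -18] -> [33, -15, -8, -32, 21, 27, -17] -> [33, 21, 27] -> [27, 21, 33]
  [-23, -43, -3, -49, 9, -40] -> [-22, -42, -2, -48, 10, -39] -> [-2, 10] -> [10, -2]
  [-27, -37, 47, -41] -> [-26, -36, 48, -40] -> [48] -> [48]
  [-45, -10, 33, -39, -44, 32, -38, 0, -41, -50] -> [-44, -9, 34, -38, -43, 33, -37, 1, -40, -49] -> [34, 33, 1] -> [1, 33, 34]

[43, 10]; [27, 21, 33]; [10, -2]; [48]; [1, 33, 34]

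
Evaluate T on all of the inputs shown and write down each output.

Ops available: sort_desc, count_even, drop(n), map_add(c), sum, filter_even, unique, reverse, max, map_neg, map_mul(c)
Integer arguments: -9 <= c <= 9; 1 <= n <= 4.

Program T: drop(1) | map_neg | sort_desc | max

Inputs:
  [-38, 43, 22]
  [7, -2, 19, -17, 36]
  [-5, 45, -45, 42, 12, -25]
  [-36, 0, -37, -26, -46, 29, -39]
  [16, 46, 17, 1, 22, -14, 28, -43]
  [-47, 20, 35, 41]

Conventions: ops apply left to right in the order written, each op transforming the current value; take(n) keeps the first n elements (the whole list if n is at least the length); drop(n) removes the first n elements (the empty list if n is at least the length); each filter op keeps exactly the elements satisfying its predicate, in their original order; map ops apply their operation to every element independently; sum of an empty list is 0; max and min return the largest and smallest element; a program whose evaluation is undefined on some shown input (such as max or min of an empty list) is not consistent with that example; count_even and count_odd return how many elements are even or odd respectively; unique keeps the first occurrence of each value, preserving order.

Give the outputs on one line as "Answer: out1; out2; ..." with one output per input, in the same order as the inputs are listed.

Execution, op by op:
  [-38, 43, 22] -> [43, 22] -> [-43, -22] -> [-22, -43] -> -22
  [7, -2, 19, -17, 36] -> [-2, 19, -17, 36] -> [2, -19, 17, -36] -> [17, 2, -19, -36] -> 17
  [-5, 45, -45, 42, 12, -25] -> [45, -45, 42, 12, -25] -> [-45, 45, -42, -12, 25] -> [45, 25, -12, -42, -45] -> 45
  [-36, 0, -37, -26, -46, 29, -39] -> [0, -37, -26, -46, 29, -39] -> [0, 37, 26, 46, -29, 39] -> [46, 39, 37, 26, 0, -29] -> 46
  [16, 46, 17, 1, 22, -14, 28, -43] -> [46, 17, 1, 22, -14, 28, -43] -> [-46, -17, -1, -22, 14, -28, 43] -> [43, 14, -1, -17, -22, -28, -46] -> 43
  [-47, 20, 35, 41] -> [20, 35, 41] -> [-20, -35, -41] -> [-20, -35, -41] -> -20

-22; 17; 45; 46; 43; -20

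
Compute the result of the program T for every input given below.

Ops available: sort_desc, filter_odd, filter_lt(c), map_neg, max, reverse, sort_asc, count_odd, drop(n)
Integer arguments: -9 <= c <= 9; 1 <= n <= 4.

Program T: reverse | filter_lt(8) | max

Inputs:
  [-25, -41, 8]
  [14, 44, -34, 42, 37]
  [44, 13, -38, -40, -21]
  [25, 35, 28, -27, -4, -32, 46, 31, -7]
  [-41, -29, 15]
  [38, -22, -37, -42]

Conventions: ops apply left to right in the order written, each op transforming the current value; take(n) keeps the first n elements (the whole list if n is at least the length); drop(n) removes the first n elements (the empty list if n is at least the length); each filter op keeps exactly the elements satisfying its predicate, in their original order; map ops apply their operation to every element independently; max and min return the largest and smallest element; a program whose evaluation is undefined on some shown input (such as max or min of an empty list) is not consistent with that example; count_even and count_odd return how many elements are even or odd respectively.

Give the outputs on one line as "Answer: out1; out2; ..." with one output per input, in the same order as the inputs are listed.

Execution, op by op:
  [-25, -41, 8] -> [8, -41, -25] -> [-41, -25] -> -25
  [14, 44, -34, 42, 37] -> [37, 42, -34, 44, 14] -> [-34] -> -34
  [44, 13, -38, -40, -21] -> [-21, -40, -38, 13, 44] -> [-21, -40, -38] -> -21
  [25, 35, 28, -27, -4, -32, 46, 31, -7] -> [-7, 31, 46, -32, -4, -27, 28, 35, 25] -> [-7, -32, -4, -27] -> -4
  [-41, -29, 15] -> [15, -29, -41] -> [-29, -41] -> -29
  [38, -22, -37, -42] -> [-42, -37, -22, 38] -> [-42, -37, -22] -> -22

-25; -34; -21; -4; -29; -22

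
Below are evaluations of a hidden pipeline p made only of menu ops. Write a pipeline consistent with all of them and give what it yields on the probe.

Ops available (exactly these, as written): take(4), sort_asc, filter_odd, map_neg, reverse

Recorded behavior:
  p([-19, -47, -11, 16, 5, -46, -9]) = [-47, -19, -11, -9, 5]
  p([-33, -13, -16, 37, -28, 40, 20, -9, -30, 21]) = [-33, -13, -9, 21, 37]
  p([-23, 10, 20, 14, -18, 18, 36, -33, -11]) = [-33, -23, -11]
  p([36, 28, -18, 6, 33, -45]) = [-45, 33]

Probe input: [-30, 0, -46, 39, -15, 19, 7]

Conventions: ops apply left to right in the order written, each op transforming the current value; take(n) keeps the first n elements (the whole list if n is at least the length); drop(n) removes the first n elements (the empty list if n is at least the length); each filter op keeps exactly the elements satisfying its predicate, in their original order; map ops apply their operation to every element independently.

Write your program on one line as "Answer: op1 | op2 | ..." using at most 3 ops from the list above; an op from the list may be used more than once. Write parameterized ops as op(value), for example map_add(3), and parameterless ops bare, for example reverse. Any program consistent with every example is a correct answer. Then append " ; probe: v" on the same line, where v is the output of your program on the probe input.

filter_odd | reverse | sort_asc ; probe: [-15, 7, 19, 39]

Check, running the answer program on each example:
  [-19, -47, -11, 16, 5, -46, -9] -> [-19, -47, -11, 5, -9] -> [-9, 5, -11, -47, -19] -> [-47, -19, -11, -9, 5]
  [-33, -13, -16, 37, -28, 40, 20, -9, -30, 21] -> [-33, -13, 37, -9, 21] -> [21, -9, 37, -13, -33] -> [-33, -13, -9, 21, 37]
  [-23, 10, 20, 14, -18, 18, 36, -33, -11] -> [-23, -33, -11] -> [-11, -33, -23] -> [-33, -23, -11]
  [36, 28, -18, 6, 33, -45] -> [33, -45] -> [-45, 33] -> [-45, 33]
  probe: [-30, 0, -46, 39, -15, 19, 7] -> [39, -15, 19, 7] -> [7, 19, -15, 39] -> [-15, 7, 19, 39]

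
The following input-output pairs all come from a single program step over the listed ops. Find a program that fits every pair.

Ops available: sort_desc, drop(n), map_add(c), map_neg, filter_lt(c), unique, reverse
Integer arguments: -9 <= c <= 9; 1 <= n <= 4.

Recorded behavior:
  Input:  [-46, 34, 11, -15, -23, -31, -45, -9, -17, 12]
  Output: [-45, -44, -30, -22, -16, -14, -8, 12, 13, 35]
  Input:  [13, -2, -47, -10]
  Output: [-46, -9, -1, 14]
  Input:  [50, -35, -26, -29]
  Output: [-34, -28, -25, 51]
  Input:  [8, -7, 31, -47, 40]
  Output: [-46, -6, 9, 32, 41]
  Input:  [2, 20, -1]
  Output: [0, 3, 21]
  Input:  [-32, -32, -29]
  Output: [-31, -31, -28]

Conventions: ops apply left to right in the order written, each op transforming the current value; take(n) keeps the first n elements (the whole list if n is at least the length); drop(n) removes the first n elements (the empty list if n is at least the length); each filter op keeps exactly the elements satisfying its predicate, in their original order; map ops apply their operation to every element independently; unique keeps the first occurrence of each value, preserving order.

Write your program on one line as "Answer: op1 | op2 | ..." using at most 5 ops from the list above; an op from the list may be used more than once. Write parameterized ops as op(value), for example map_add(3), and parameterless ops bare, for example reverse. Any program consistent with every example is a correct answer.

map_neg | map_add(-1) | sort_desc | map_neg

Check, running the answer program on each example:
  [-46, 34, 11, -15, -23, -31, -45, -9, -17, 12] -> [46, -34, -11, 15, 23, 31, 45, 9, 17, -12] -> [45, -35, -12, 14, 22, 30, 44, 8, 16, -13] -> [45, 44, 30, 22, 16, 14, 8, -12, -13, -35] -> [-45, -44, -30, -22, -16, -14, -8, 12, 13, 35]
  [13, -2, -47, -10] -> [-13, 2, 47, 10] -> [-14, 1, 46, 9] -> [46, 9, 1, -14] -> [-46, -9, -1, 14]
  [50, -35, -26, -29] -> [-50, 35, 26, 29] -> [-51, 34, 25, 28] -> [34, 28, 25, -51] -> [-34, -28, -25, 51]
  [8, -7, 31, -47, 40] -> [-8, 7, -31, 47, -40] -> [-9, 6, -32, 46, -41] -> [46, 6, -9, -32, -41] -> [-46, -6, 9, 32, 41]
  [2, 20, -1] -> [-2, -20, 1] -> [-3, -21, 0] -> [0, -3, -21] -> [0, 3, 21]
  [-32, -32, -29] -> [32, 32, 29] -> [31, 31, 28] -> [31, 31, 28] -> [-31, -31, -28]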